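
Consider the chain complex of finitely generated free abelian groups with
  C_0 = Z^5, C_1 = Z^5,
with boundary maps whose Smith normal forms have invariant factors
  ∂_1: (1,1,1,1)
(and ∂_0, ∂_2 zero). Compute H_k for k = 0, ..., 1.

H_0 ≅ Z,  H_1 ≅ Z.

H_0: b_0 = 5 − 0 − 4 = 1; torsion from ∂_1 factors > 1: none. So H_0 ≅ Z.
H_1: b_1 = 5 − 4 − 0 = 1; torsion from ∂_2 factors > 1: none. So H_1 ≅ Z.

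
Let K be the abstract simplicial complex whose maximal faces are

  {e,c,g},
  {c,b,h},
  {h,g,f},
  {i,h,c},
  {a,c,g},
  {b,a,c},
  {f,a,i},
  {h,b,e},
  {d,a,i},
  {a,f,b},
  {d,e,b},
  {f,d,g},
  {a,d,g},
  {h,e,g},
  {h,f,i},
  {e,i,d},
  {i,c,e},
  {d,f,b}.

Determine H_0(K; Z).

We work with the vertex ordering a < b < c < d < e < f < g < h < i. The simplices of K, each written with vertices in increasing order, are:

  0-simplices (9): a, b, c, d, e, f, g, h, i
  1-simplices (27): ab, ac, ad, af, ag, ai, bc, bd, be, bf, bh, ce, cg, ch, ci, de, df, dg, di, eg, eh, ei, fg, fh, fi, gh, hi
  2-simplices (18): abc, abf, acg, adg, adi, afi, bch, bde, bdf, beh, ceg, cei, chi, dei, dfg, egh, fgh, fhi

giving chain groups C_0 ≅ Z^9, C_1 ≅ Z^27, C_2 ≅ Z^18.

The boundary map ∂_1: C_1 → C_0 is given by ∂[p,q] = [q] − [p]. For instance
  ∂cg = g − c.
The 9×27 boundary matrix has rank 8 and Smith normal form diag(1,1,1,1,1,1,1,1).

∂_2: C_2 → C_1 sends each 2-simplex [p,q,r] to [q,r] − [p,r] + [p,q]. For instance
  ∂adg = dg − ag + ad,
  ∂abc = bc − ac + ab.
The resulting 27×18 matrix has rank 18, and its Smith normal form has invariant factors (1,1,1,1,1,1,1,1,1,1,1,1,1,1,1,1,1,2).

From H_k ≅ ker(∂_k) / im(∂_{k+1}) we obtain:

  H_0: rank C_0 − rank ∂_1 = 9 − 8 = 1, and the invariant factors of ∂_1 are all 1, so H_0 ≅ Z.

H_0 ≅ Z.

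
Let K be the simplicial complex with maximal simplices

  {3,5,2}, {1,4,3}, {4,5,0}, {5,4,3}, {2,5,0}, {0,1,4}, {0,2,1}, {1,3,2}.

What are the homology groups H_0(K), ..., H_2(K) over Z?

We work with the vertex ordering 0 < 1 < 2 < 3 < 4 < 5. The simplices of K, each written with vertices in increasing order, are:

  0-simplices (6): [0], [1], [2], [3], [4], [5]
  1-simplices (12): [0,1], [0,2], [0,4], [0,5], [1,2], [1,3], [1,4], [2,3], [2,5], [3,4], [3,5], [4,5]
  2-simplices (8): [0,1,2], [0,1,4], [0,2,5], [0,4,5], [1,2,3], [1,3,4], [2,3,5], [3,4,5]

so the chain groups are C_0 ≅ Z^6, C_1 ≅ Z^12, C_2 ≅ Z^8.

∂_1: C_1 → C_0 sends each edge [p,q] (with p < q) to q − p. For instance
  ∂[0,1] = [1] − [0].
This gives a 6×12 integer matrix of rank 5; reducing to Smith normal form yields diagonal entries (1,1,1,1,1).

The boundary map ∂_2: C_2 → C_1 maps a triangle to the signed sum of its edges. For instance
  ∂[0,1,2] = [1,2] − [0,2] + [0,1],
  ∂[1,2,3] = [2,3] − [1,3] + [1,2].
The 12×8 boundary matrix has rank 7 and Smith normal form diag(1,1,1,1,1,1,1).

Computing H_k = (kernel of ∂_k) / (image of ∂_{k+1}):

  H_0: rank C_0 − rank ∂_1 = 6 − 5 = 1, and the invariant factors of ∂_1 are all 1, so H_0 ≅ Z.
  H_1: rank ker ∂_1 − rank ∂_2 = (12 − 5) − 7 = 0, and the invariant factors of ∂_2 are all 1, so H_1 ≅ 0.
  H_2: rank ker ∂_2 − rank ∂_3 = (8 − 7) − 0 = 1, and there is no ∂_3, so H_2 ≅ Z.

(K is a triangulation of the 2-sphere S^2.)

H_0 = Z,  H_1 = 0,  H_2 = Z.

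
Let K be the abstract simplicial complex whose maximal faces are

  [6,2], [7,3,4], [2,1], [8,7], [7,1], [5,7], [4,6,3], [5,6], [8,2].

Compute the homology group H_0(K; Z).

H_0 ≅ Z.

Order the vertices as 1 < 2 < 3 < 4 < 5 < 6 < 7 < 8. Listing each simplex with vertices in this order, K has dimension 2 with simplices:

  0-simplices (8): [1], [2], [3], [4], [5], [6], [7], [8]
  1-simplices (12): [1,2], [1,7], [2,6], [2,8], [3,4], [3,6], [3,7], [4,6], [4,7], [5,6], [5,7], [7,8]
  2-simplices (2): [3,4,6], [3,4,7]

Hence C_0 ≅ Z^8, C_1 ≅ Z^12, C_2 ≅ Z^2.

∂_1: C_1 → C_0 sends each edge [p,q] (with p < q) to q − p.
The resulting 8×12 matrix has rank 7, and its Smith normal form has invariant factors (1,1,1,1,1,1,1).

The boundary map ∂_2: C_2 → C_1 acts by ∂[p,q,r] = [q,r] − [p,r] + [p,q]. For instance
  ∂[3,4,6] = [4,6] − [3,6] + [3,4],
  ∂[3,4,7] = [4,7] − [3,7] + [3,4].
The 12×2 boundary matrix has rank 2 and Smith normal form diag(1,1).

From H_k ≅ ker(∂_k) / im(∂_{k+1}) we obtain:

  H_0: rank C_0 − rank ∂_1 = 8 − 7 = 1, and the invariant factors of ∂_1 are all 1, so H_0 = Z.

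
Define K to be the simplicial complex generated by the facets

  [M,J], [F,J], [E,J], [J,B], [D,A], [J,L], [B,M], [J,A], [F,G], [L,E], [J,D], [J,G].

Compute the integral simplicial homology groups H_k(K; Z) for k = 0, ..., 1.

H_0 ≅ Z,  H_1 ≅ Z^4.

Take the total order A < B < D < E < F < G < J < L < M on the vertex set. Then K (dimension 1) consists of the simplices:

  0-simplices (9): A, B, D, E, F, G, J, L, M
  1-simplices (12): AD, AJ, BJ, BM, DJ, EJ, EL, FG, FJ, GJ, JL, JM

so the chain groups are C_0 ≅ Z^9, C_1 ≅ Z^12.

∂_1: C_1 → C_0 maps an edge to its endpoints' difference, ∂[p,q] = q − p. For instance
  ∂EJ = J − E.
The 9×12 boundary matrix has rank 8 and Smith normal form diag(1,1,1,1,1,1,1,1).

Computing H_k = (kernel of ∂_k) / (image of ∂_{k+1}):

  H_0: rank C_0 − rank ∂_1 = 9 − 8 = 1, and the invariant factors of ∂_1 are all 1, so H_0 = Z.
  H_1: rank ker ∂_1 − rank ∂_2 = (12 − 8) − 0 = 4, and there is no ∂_2, so H_1 = Z^4.

(K is a triangulation of a wedge of 4 circles.)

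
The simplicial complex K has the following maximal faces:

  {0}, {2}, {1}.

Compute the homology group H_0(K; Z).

K has 3 vertices.
rank ∂_0 = 0, rank ∂_1 = 0 ⇒ b_0 = 3 − 0 − 0 = 3. So H_0 ≅ Z^3.

H_0 ≅ Z^3.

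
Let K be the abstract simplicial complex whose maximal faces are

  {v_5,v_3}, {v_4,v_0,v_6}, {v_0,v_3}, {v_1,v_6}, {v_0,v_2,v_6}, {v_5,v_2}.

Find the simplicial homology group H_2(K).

H_2 ≅ 0.

We work with the vertex ordering v_0 < v_1 < v_2 < v_3 < v_4 < v_5 < v_6. The simplices of K, each written with vertices in increasing order, are:

  0-simplices (7): [v_0], [v_1], [v_2], [v_3], [v_4], [v_5], [v_6]
  1-simplices (9): [v_0,v_2], [v_0,v_3], [v_0,v_4], [v_0,v_6], [v_1,v_6], [v_2,v_5], [v_2,v_6], [v_3,v_5], [v_4,v_6]
  2-simplices (2): [v_0,v_2,v_6], [v_0,v_4,v_6]

Hence C_0 ≅ Z^7, C_1 ≅ Z^9, C_2 ≅ Z^2.

∂_1: C_1 → C_0 maps an edge to its endpoints' difference, ∂[p,q] = q − p.
This gives a 7×9 integer matrix of rank 6; reducing to Smith normal form yields diagonal entries (1,1,1,1,1,1).

Boundary ∂_2: C_2 → C_1 maps a triangle to the signed sum of its edges. For instance
  ∂[v_0,v_4,v_6] = [v_4,v_6] − [v_0,v_6] + [v_0,v_4],
  ∂[v_0,v_2,v_6] = [v_2,v_6] − [v_0,v_6] + [v_0,v_2].
As a 9×2 matrix over Z this has rank 2, with invariant factors (1,1).

From H_k ≅ ker(∂_k) / im(∂_{k+1}) we obtain:

  H_2: rank ker ∂_2 − rank ∂_3 = (2 − 2) − 0 = 0, and there is no ∂_3, so H_2 = 0.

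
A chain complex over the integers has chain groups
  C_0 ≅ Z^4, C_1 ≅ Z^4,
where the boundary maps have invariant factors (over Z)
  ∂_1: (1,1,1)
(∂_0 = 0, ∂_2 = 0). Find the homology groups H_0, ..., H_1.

H_0 ≅ Z,  H_1 ≅ Z.

H_0: b_0 = 4 − 0 − 3 = 1; torsion from ∂_1 factors > 1: none. So H_0 ≅ Z.
H_1: b_1 = 4 − 3 − 0 = 1; torsion from ∂_2 factors > 1: none. So H_1 ≅ Z.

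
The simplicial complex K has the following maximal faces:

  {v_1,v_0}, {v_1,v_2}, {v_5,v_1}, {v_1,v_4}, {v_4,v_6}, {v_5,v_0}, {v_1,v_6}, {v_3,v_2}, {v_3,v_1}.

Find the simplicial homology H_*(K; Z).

H_0 ≅ Z,  H_1 ≅ Z^3.

Order the vertices as v_0 < v_1 < v_2 < v_3 < v_4 < v_5 < v_6. Listing each simplex with vertices in this order, K has dimension 1 with simplices:

  0-simplices (7): [v_0], [v_1], [v_2], [v_3], [v_4], [v_5], [v_6]
  1-simplices (9): [v_0,v_1], [v_0,v_5], [v_1,v_2], [v_1,v_3], [v_1,v_4], [v_1,v_5], [v_1,v_6], [v_2,v_3], [v_4,v_6]

giving chain groups C_0 ≅ Z^7, C_1 ≅ Z^9.

∂_1: C_1 → C_0 maps an edge to its endpoints' difference, ∂[p,q] = q − p. For instance
  ∂[v_0,v_1] = [v_1] − [v_0].
The resulting 7×9 matrix has rank 6, and its Smith normal form has invariant factors (1,1,1,1,1,1).

From H_k ≅ ker(∂_k) / im(∂_{k+1}) we obtain:

  H_0: rank C_0 − rank ∂_1 = 7 − 6 = 1, and the invariant factors of ∂_1 are all 1, so H_0 = Z.
  H_1: rank ker ∂_1 − rank ∂_2 = (9 − 6) − 0 = 3, and there is no ∂_2, so H_1 = Z^3.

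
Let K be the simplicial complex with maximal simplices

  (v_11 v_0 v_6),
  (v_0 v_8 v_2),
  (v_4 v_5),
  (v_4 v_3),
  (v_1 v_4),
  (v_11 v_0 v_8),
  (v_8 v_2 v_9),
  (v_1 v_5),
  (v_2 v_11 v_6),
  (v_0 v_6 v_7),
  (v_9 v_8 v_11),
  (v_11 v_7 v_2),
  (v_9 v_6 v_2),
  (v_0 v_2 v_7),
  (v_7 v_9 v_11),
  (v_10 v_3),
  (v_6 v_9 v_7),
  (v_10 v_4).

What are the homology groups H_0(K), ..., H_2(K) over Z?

H_0 = Z^2,  H_1 = Z^2 ⊕ Z_2,  H_2 = 0.

Order the vertices as v_0 < v_1 < v_2 < v_3 < v_4 < v_5 < v_6 < v_7 < v_8 < v_9 < v_10 < v_11. Listing each simplex with vertices in this order, K has dimension 2 with simplices:

  0-simplices (12): [v_0], [v_1], [v_2], [v_3], [v_4], [v_5], [v_6], [v_7], [v_8], [v_9], [v_10], [v_11]
  1-simplices (24): (24 of them)
  2-simplices (12): (12 of them)

Hence C_0 ≅ Z^12, C_1 ≅ Z^24, C_2 ≅ Z^12.

∂_1: C_1 → C_0 sends each edge [p,q] (with p < q) to q − p.
The 12×24 boundary matrix has rank 10 and Smith normal form diag(1,1,1,1,1,1,1,1,1,1).

∂_2: C_2 → C_1 maps a triangle to the signed sum of its edges. For instance
  ∂[v_6,v_7,v_9] = [v_7,v_9] − [v_6,v_9] + [v_6,v_7],
  ∂[v_0,v_2,v_8] = [v_2,v_8] − [v_0,v_8] + [v_0,v_2].
The 24×12 boundary matrix has rank 12 and Smith normal form diag(1,1,1,1,1,1,1,1,1,1,1,2).

Computing H_k = (kernel of ∂_k) / (image of ∂_{k+1}):

  H_0: rank C_0 − rank ∂_1 = 12 − 10 = 2, and the invariant factors of ∂_1 are all 1, so H_0 = Z^2.
  H_1: rank ker ∂_1 − rank ∂_2 = (24 − 10) − 12 = 2, and ∂_2 has invariant factor 2 > 1, so H_1 = Z^2 ⊕ Z_2.
  H_2: rank ker ∂_2 − rank ∂_3 = (12 − 12) − 0 = 0, and there is no ∂_3, so H_2 = 0.

(K is a triangulation of the disjoint union of the real projective plane RP^2 and a wedge of 2 circles.)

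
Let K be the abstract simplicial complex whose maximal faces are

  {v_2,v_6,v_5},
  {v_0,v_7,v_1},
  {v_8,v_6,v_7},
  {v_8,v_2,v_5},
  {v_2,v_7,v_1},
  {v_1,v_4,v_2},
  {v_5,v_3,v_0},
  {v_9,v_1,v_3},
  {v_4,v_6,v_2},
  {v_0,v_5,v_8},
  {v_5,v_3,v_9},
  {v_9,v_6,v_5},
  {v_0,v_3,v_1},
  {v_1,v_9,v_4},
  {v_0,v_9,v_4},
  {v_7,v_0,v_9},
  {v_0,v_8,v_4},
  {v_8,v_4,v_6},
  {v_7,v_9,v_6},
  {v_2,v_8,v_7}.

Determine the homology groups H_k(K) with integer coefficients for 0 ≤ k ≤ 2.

H_0 = Z,  H_1 = Z ⊕ Z/2Z,  H_2 = 0.

Order the vertices as v_0 < v_1 < v_2 < v_3 < v_4 < v_5 < v_6 < v_7 < v_8 < v_9. Listing each simplex with vertices in this order, K has dimension 2 with simplices:

  0-simplices (10): [v_0], [v_1], [v_2], [v_3], [v_4], [v_5], [v_6], [v_7], [v_8], [v_9]
  1-simplices (30): (30 of them)
  2-simplices (20): (20 of them)

Hence C_0 ≅ Z^10, C_1 ≅ Z^30, C_2 ≅ Z^20.

The boundary map ∂_1: C_1 → C_0 sends each edge [p,q] (with p < q) to q − p.
This gives a 10×30 integer matrix of rank 9; reducing to Smith normal form yields diagonal entries (1,1,1,1,1,1,1,1,1).

∂_2: C_2 → C_1 acts by ∂[p,q,r] = [q,r] − [p,r] + [p,q]. For instance
  ∂[v_2,v_5,v_6] = [v_5,v_6] − [v_2,v_6] + [v_2,v_5],
  ∂[v_0,v_7,v_9] = [v_7,v_9] − [v_0,v_9] + [v_0,v_7].
As a 30×20 matrix over Z this has rank 20, with invariant factors (1,1,1,1,1,1,1,1,1,1,1,1,1,1,1,1,1,1,1,2).

From H_k ≅ ker(∂_k) / im(∂_{k+1}) we obtain:

  H_0: rank C_0 − rank ∂_1 = 10 − 9 = 1, and the invariant factors of ∂_1 are all 1, so H_0 = Z.
  H_1: rank ker ∂_1 − rank ∂_2 = (30 − 9) − 20 = 1, and ∂_2 has invariant factor 2 > 1, so H_1 = Z ⊕ Z/2Z.
  H_2: rank ker ∂_2 − rank ∂_3 = (20 − 20) − 0 = 0, and there is no ∂_3, so H_2 = 0.

(K is a triangulation of the Klein bottle.)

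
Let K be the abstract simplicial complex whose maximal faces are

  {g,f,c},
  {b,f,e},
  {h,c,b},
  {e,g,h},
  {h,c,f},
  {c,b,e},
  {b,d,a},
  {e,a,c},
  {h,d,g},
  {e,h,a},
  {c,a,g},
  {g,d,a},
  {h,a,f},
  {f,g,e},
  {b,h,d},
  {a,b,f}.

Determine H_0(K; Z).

H_0 ≅ Z.

Take the total order a < b < c < d < e < f < g < h on the vertex set. Then K (dimension 2) consists of the simplices:

  0-simplices (8): a, b, c, d, e, f, g, h
  1-simplices (24): ab, ac, ad, ae, af, ag, ah, bc, bd, be, bf, bh, ce, cf, cg, ch, dg, dh, ef, eg, eh, fg, fh, gh
  2-simplices (16): abd, abf, ace, acg, adg, aeh, afh, bce, bch, bdh, bef, cfg, cfh, dgh, efg, egh

giving chain groups C_0 ≅ Z^8, C_1 ≅ Z^24, C_2 ≅ Z^16.

The boundary map ∂_1: C_1 → C_0 is given by ∂[p,q] = [q] − [p]. For instance
  ∂bf = f − b.
As a 8×24 matrix over Z this has rank 7, with invariant factors (1,1,1,1,1,1,1).

∂_2: C_2 → C_1 acts by ∂[p,q,r] = [q,r] − [p,r] + [p,q]. For instance
  ∂abd = bd − ad + ab,
  ∂efg = fg − eg + ef.
As a 24×16 matrix over Z this has rank 15, with invariant factors (1,1,1,1,1,1,1,1,1,1,1,1,1,1,1).

Now H_k = ker ∂_k / im ∂_{k+1}, so:

  H_0: rank C_0 − rank ∂_1 = 8 − 7 = 1, and the invariant factors of ∂_1 are all 1, so H_0 ≅ Z.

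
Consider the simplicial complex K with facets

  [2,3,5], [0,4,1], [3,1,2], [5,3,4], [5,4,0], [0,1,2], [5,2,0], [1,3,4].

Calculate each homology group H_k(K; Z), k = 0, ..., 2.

We work with the vertex ordering 0 < 1 < 2 < 3 < 4 < 5. The simplices of K, each written with vertices in increasing order, are:

  0-simplices (6): [0], [1], [2], [3], [4], [5]
  1-simplices (12): [0,1], [0,2], [0,4], [0,5], [1,2], [1,3], [1,4], [2,3], [2,5], [3,4], [3,5], [4,5]
  2-simplices (8): [0,1,2], [0,1,4], [0,2,5], [0,4,5], [1,2,3], [1,3,4], [2,3,5], [3,4,5]

so the chain groups are C_0 ≅ Z^6, C_1 ≅ Z^12, C_2 ≅ Z^8.

Boundary ∂_1: C_1 → C_0 sends each edge [p,q] (with p < q) to q − p. For instance
  ∂[1,4] = [4] − [1].
The 6×12 boundary matrix has rank 5 and Smith normal form diag(1,1,1,1,1).

∂_2: C_2 → C_1 maps a triangle to the signed sum of its edges. For instance
  ∂[0,4,5] = [4,5] − [0,5] + [0,4],
  ∂[3,4,5] = [4,5] − [3,5] + [3,4].
As a 12×8 matrix over Z this has rank 7, with invariant factors (1,1,1,1,1,1,1).

Reading off H_k = ker ∂_k / im ∂_{k+1}:

  H_0: rank C_0 − rank ∂_1 = 6 − 5 = 1, and the invariant factors of ∂_1 are all 1, so H_0 = Z.
  H_1: rank ker ∂_1 − rank ∂_2 = (12 − 5) − 7 = 0, and the invariant factors of ∂_2 are all 1, so H_1 = 0.
  H_2: rank ker ∂_2 − rank ∂_3 = (8 − 7) − 0 = 1, and there is no ∂_3, so H_2 = Z.

H_0 ≅ Z,  H_1 = 0,  H_2 ≅ Z.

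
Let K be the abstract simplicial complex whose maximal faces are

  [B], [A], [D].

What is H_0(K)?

Take the total order A < B < D on the vertex set. Then K (dimension 0) consists of the simplices:

  0-simplices (3): A, B, D

Hence C_0 ≅ Z^3.

Computing H_k = (kernel of ∂_k) / (image of ∂_{k+1}):

  H_0: rank C_0 − rank ∂_1 = 3 − 0 = 3, and there is no ∂_1, so H_0 = Z^3.

H_0 = Z^3.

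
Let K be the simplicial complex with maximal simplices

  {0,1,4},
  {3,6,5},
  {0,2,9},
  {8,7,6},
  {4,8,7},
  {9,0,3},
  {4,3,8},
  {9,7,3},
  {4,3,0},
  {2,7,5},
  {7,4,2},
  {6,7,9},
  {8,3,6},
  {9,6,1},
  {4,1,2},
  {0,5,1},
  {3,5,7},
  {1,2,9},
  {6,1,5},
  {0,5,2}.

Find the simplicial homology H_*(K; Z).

H_0 ≅ Z,  H_1 ≅ Z ⊕ Z/2Z,  H_2 = 0.

Order the vertices as 0 < 1 < 2 < 3 < 4 < 5 < 6 < 7 < 8 < 9. Listing each simplex with vertices in this order, K has dimension 2 with simplices:

  0-simplices (10): [0], [1], [2], [3], [4], [5], [6], [7], [8], [9]
  1-simplices (30): (30 of them)
  2-simplices (20): (20 of them)

giving chain groups C_0 ≅ Z^10, C_1 ≅ Z^30, C_2 ≅ Z^20.

The boundary map ∂_1: C_1 → C_0 maps an edge to its endpoints' difference, ∂[p,q] = q − p.
This gives a 10×30 integer matrix of rank 9; reducing to Smith normal form yields diagonal entries (1,1,1,1,1,1,1,1,1).

∂_2: C_2 → C_1 maps a triangle to the signed sum of its edges. For instance
  ∂[3,4,8] = [4,8] − [3,8] + [3,4],
  ∂[3,5,7] = [5,7] − [3,7] + [3,5].
As a 30×20 matrix over Z this has rank 20, with invariant factors (1,1,1,1,1,1,1,1,1,1,1,1,1,1,1,1,1,1,1,2).

Now H_k = ker ∂_k / im ∂_{k+1}, so:

  H_0: rank C_0 − rank ∂_1 = 10 − 9 = 1, and the invariant factors of ∂_1 are all 1, so H_0 ≅ Z.
  H_1: rank ker ∂_1 − rank ∂_2 = (30 − 9) − 20 = 1, and ∂_2 has invariant factor 2 > 1, so H_1 ≅ Z ⊕ Z/2Z.
  H_2: rank ker ∂_2 − rank ∂_3 = (20 − 20) − 0 = 0, and there is no ∂_3, so H_2 ≅ 0.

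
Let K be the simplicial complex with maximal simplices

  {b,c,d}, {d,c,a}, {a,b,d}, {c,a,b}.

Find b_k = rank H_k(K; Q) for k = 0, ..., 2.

b_0 = 1, b_1 = 0, b_2 = 1.

Order the vertices as a < b < c < d. Listing each simplex with vertices in this order, K has dimension 2 with simplices:

  0-simplices (4): a, b, c, d
  1-simplices (6): ab, ac, ad, bc, bd, cd
  2-simplices (4): abc, abd, acd, bcd

giving chain groups C_0 ≅ Z^4, C_1 ≅ Z^6, C_2 ≅ Z^4.

Boundary ∂_1: C_1 → C_0 is given by ∂[p,q] = [q] − [p]. For instance
  ∂bd = d − b.
The 4×6 boundary matrix has rank 3 and Smith normal form diag(1,1,1).

Boundary ∂_2: C_2 → C_1 acts by ∂[p,q,r] = [q,r] − [p,r] + [p,q]. For instance
  ∂acd = cd − ad + ac,
  ∂abc = bc − ac + ab.
As a 6×4 matrix over Z this has rank 3, with invariant factors (1,1,1).

From H_k ≅ ker(∂_k) / im(∂_{k+1}) we obtain:

  H_0: rank C_0 − rank ∂_1 = 4 − 3 = 1, and the invariant factors of ∂_1 are all 1, so H_0 = Z.
  H_1: rank ker ∂_1 − rank ∂_2 = (6 − 3) − 3 = 0, and the invariant factors of ∂_2 are all 1, so H_1 = 0.
  H_2: rank ker ∂_2 − rank ∂_3 = (4 − 3) − 0 = 1, and there is no ∂_3, so H_2 = Z.

Hence the Betti numbers are b_0 = 1, b_1 = 0, b_2 = 1.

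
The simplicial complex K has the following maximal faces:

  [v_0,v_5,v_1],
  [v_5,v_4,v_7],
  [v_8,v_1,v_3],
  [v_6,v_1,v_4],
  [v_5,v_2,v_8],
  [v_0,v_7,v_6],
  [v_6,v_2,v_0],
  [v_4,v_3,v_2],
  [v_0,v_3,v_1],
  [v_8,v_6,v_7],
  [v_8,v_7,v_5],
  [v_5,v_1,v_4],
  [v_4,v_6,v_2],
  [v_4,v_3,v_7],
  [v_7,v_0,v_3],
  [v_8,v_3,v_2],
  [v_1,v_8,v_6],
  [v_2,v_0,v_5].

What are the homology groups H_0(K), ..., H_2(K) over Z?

H_0 = Z,  H_1 = Z^2,  H_2 = Z.

We work with the vertex ordering v_0 < v_1 < v_2 < v_3 < v_4 < v_5 < v_6 < v_7 < v_8. The simplices of K, each written with vertices in increasing order, are:

  0-simplices (9): [v_0], [v_1], [v_2], [v_3], [v_4], [v_5], [v_6], [v_7], [v_8]
  1-simplices (27): (27 of them)
  2-simplices (18): (18 of them)

Hence C_0 ≅ Z^9, C_1 ≅ Z^27, C_2 ≅ Z^18.

∂_1: C_1 → C_0 sends each edge [p,q] (with p < q) to q − p.
As a 9×27 matrix over Z this has rank 8, with invariant factors (1,1,1,1,1,1,1,1).

The boundary map ∂_2: C_2 → C_1 maps a triangle to the signed sum of its edges. For instance
  ∂[v_1,v_3,v_8] = [v_3,v_8] − [v_1,v_8] + [v_1,v_3],
  ∂[v_2,v_5,v_8] = [v_5,v_8] − [v_2,v_8] + [v_2,v_5].
The 27×18 boundary matrix has rank 17 and Smith normal form diag(1,1,1,1,1,1,1,1,1,1,1,1,1,1,1,1,1).

Computing H_k = (kernel of ∂_k) / (image of ∂_{k+1}):

  H_0: rank C_0 − rank ∂_1 = 9 − 8 = 1, and the invariant factors of ∂_1 are all 1, so H_0 ≅ Z.
  H_1: rank ker ∂_1 − rank ∂_2 = (27 − 8) − 17 = 2, and the invariant factors of ∂_2 are all 1, so H_1 ≅ Z^2.
  H_2: rank ker ∂_2 − rank ∂_3 = (18 − 17) − 0 = 1, and there is no ∂_3, so H_2 ≅ Z.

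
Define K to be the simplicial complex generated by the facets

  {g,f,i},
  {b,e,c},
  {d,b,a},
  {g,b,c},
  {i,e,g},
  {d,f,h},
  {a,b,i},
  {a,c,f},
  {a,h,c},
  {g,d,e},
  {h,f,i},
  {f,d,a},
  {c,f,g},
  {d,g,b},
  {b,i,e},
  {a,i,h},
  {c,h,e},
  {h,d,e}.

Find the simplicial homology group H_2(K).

Fix the vertex order a < b < c < d < e < f < g < h < i and write every simplex with vertices in increasing order. Then dim K = 2 and the simplices of K are:

  0-simplices (9): a, b, c, d, e, f, g, h, i
  1-simplices (27): ab, ac, ad, af, ah, ai, bc, bd, be, bg, bi, ce, cf, cg, ch, de, df, dg, dh, eg, eh, ei, fg, fh, fi, gi, hi
  2-simplices (18): abd, abi, acf, ach, adf, ahi, bce, bcg, bdg, bei, ceh, cfg, deg, deh, dfh, egi, fgi, fhi

giving chain groups C_0 ≅ Z^9, C_1 ≅ Z^27, C_2 ≅ Z^18.

Boundary ∂_1: C_1 → C_0 sends each edge [p,q] (with p < q) to q − p.
The resulting 9×27 matrix has rank 8, and its Smith normal form has invariant factors (1,1,1,1,1,1,1,1).

∂_2: C_2 → C_1 acts by ∂[p,q,r] = [q,r] − [p,r] + [p,q]. For instance
  ∂ach = ch − ah + ac,
  ∂bce = ce − be + bc.
The resulting 27×18 matrix has rank 18, and its Smith normal form has invariant factors (1,1,1,1,1,1,1,1,1,1,1,1,1,1,1,1,1,2).

Computing H_k = (kernel of ∂_k) / (image of ∂_{k+1}):

  H_2: rank ker ∂_2 − rank ∂_3 = (18 − 18) − 0 = 0, and there is no ∂_3, so H_2 ≅ 0.

H_2 ≅ 0.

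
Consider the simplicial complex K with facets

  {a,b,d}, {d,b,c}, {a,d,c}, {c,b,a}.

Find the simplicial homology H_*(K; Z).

H_0 ≅ Z,  H_1 = 0,  H_2 ≅ Z.

Fix the vertex order a < b < c < d and write every simplex with vertices in increasing order. Then dim K = 2 and the simplices of K are:

  0-simplices (4): a, b, c, d
  1-simplices (6): ab, ac, ad, bc, bd, cd
  2-simplices (4): abc, abd, acd, bcd

giving chain groups C_0 ≅ Z^4, C_1 ≅ Z^6, C_2 ≅ Z^4.

∂_1: C_1 → C_0 sends each edge [p,q] (with p < q) to q − p.
This gives a 4×6 integer matrix of rank 3; reducing to Smith normal form yields diagonal entries (1,1,1).

The boundary map ∂_2: C_2 → C_1 maps a triangle to the signed sum of its edges. For instance
  ∂bcd = cd − bd + bc,
  ∂abc = bc − ac + ab.
As a 6×4 matrix over Z this has rank 3, with invariant factors (1,1,1).

Reading off H_k = ker ∂_k / im ∂_{k+1}:

  H_0: rank C_0 − rank ∂_1 = 4 − 3 = 1, and the invariant factors of ∂_1 are all 1, so H_0 ≅ Z.
  H_1: rank ker ∂_1 − rank ∂_2 = (6 − 3) − 3 = 0, and the invariant factors of ∂_2 are all 1, so H_1 ≅ 0.
  H_2: rank ker ∂_2 − rank ∂_3 = (4 − 3) − 0 = 1, and there is no ∂_3, so H_2 ≅ Z.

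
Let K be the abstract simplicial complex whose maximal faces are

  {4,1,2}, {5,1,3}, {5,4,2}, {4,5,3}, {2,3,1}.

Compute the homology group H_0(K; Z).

H_0 ≅ Z.

Fix the vertex order 1 < 2 < 3 < 4 < 5 and write every simplex with vertices in increasing order. Then dim K = 2 and the simplices of K are:

  0-simplices (5): [1], [2], [3], [4], [5]
  1-simplices (10): [1,2], [1,3], [1,4], [1,5], [2,3], [2,4], [2,5], [3,4], [3,5], [4,5]
  2-simplices (5): [1,2,3], [1,2,4], [1,3,5], [2,4,5], [3,4,5]

so the chain groups are C_0 ≅ Z^5, C_1 ≅ Z^10, C_2 ≅ Z^5.

Boundary ∂_1: C_1 → C_0 maps an edge to its endpoints' difference, ∂[p,q] = q − p.
The resulting 5×10 matrix has rank 4, and its Smith normal form has invariant factors (1,1,1,1).

The boundary map ∂_2: C_2 → C_1 maps a triangle to the signed sum of its edges. For instance
  ∂[1,2,3] = [2,3] − [1,3] + [1,2],
  ∂[1,3,5] = [3,5] − [1,5] + [1,3].
The resulting 10×5 matrix has rank 5, and its Smith normal form has invariant factors (1,1,1,1,1).

Now H_k = ker ∂_k / im ∂_{k+1}, so:

  H_0: rank C_0 − rank ∂_1 = 5 − 4 = 1, and the invariant factors of ∂_1 are all 1, so H_0 = Z.

(K is a triangulation of the Möbius band.)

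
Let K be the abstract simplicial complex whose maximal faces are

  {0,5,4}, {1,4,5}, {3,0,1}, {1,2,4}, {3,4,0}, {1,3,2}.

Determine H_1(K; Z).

K has 6 vertices, 12 edges, 6 triangles.
rank ∂_1 = 5, rank ∂_2 = 6 ⇒ b_1 = 12 − 5 − 6 = 1; all invariant factors of ∂_2 are 1 so no torsion. So H_1 = Z.

H_1 ≅ Z.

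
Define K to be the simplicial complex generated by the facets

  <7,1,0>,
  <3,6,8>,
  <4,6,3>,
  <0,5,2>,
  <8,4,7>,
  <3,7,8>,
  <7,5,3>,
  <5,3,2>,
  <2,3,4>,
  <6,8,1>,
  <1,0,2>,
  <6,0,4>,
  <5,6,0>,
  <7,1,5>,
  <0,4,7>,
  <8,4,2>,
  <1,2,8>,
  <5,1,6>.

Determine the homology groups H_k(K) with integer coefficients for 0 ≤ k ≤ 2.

H_0 = Z,  H_1 = Z ⊕ Z/2,  H_2 = 0.

Take the total order 0 < 1 < 2 < 3 < 4 < 5 < 6 < 7 < 8 on the vertex set. Then K (dimension 2) consists of the simplices:

  0-simplices (9): [0], [1], [2], [3], [4], [5], [6], [7], [8]
  1-simplices (27): (27 of them)
  2-simplices (18): [0,1,2], [0,1,7], [0,2,5], [0,4,6], [0,4,7], [0,5,6], [1,2,8], [1,5,6], [1,5,7], [1,6,8], [2,3,4], [2,3,5], [2,4,8], [3,4,6], [3,5,7], [3,6,8], [3,7,8], [4,7,8]

Hence C_0 ≅ Z^9, C_1 ≅ Z^27, C_2 ≅ Z^18.

∂_1: C_1 → C_0 is given by ∂[p,q] = [q] − [p].
The resulting 9×27 matrix has rank 8, and its Smith normal form has invariant factors (1,1,1,1,1,1,1,1).

The boundary map ∂_2: C_2 → C_1 acts by ∂[p,q,r] = [q,r] − [p,r] + [p,q]. For instance
  ∂[0,2,5] = [2,5] − [0,5] + [0,2],
  ∂[2,3,5] = [3,5] − [2,5] + [2,3].
As a 27×18 matrix over Z this has rank 18, with invariant factors (1,1,1,1,1,1,1,1,1,1,1,1,1,1,1,1,1,2).

From H_k ≅ ker(∂_k) / im(∂_{k+1}) we obtain:

  H_0: rank C_0 − rank ∂_1 = 9 − 8 = 1, and the invariant factors of ∂_1 are all 1, so H_0 ≅ Z.
  H_1: rank ker ∂_1 − rank ∂_2 = (27 − 8) − 18 = 1, and ∂_2 has invariant factor 2 > 1, so H_1 ≅ Z ⊕ Z/2.
  H_2: rank ker ∂_2 − rank ∂_3 = (18 − 18) − 0 = 0, and there is no ∂_3, so H_2 ≅ 0.

As a check, the Euler characteristic is 9 − 27 + 18 = 0, which agrees with 1 − 1 + 0 = 0.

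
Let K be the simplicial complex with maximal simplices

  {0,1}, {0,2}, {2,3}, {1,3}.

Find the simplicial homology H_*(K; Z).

H_0 = Z,  H_1 = Z.

K has 4 vertices, 4 edges.
rank ∂_0 = 0, rank ∂_1 = 3 ⇒ b_0 = 4 − 0 − 3 = 1; all invariant factors of ∂_1 are 1 so no torsion. So H_0 ≅ Z.
rank ∂_1 = 3, rank ∂_2 = 0 ⇒ b_1 = 4 − 3 − 0 = 1. So H_1 ≅ Z.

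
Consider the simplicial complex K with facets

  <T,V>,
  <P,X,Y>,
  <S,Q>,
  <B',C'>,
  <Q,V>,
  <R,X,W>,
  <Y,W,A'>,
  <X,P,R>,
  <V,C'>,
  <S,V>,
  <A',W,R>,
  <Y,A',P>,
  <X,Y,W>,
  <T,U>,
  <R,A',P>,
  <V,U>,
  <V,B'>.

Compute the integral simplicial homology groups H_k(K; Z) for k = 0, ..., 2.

H_0 ≅ Z^2,  H_1 ≅ Z^3,  H_2 ≅ Z.

Fix the vertex order P < Q < R < S < T < U < V < W < X < Y < A' < B' < C' and write every simplex with vertices in increasing order. Then dim K = 2 and the simplices of K are:

  0-simplices (13): [P], [Q], [R], [S], [T], [U], [V], [W], [X], [Y], [A'], [B'], [C']
  1-simplices (21): [P,R], [P,X], [P,Y], [P,A'], [Q,S], [Q,V], [R,W], [R,X], [R,A'], [S,V], [T,U], [T,V], [U,V], [V,B'], [V,C'], [W,X], [W,Y], [W,A'], [X,Y], [Y,A'], [B',C']
  2-simplices (8): [P,R,X], [P,R,A'], [P,X,Y], [P,Y,A'], [R,W,X], [R,W,A'], [W,X,Y], [W,Y,A']

Hence C_0 ≅ Z^13, C_1 ≅ Z^21, C_2 ≅ Z^8.

The boundary map ∂_1: C_1 → C_0 maps an edge to its endpoints' difference, ∂[p,q] = q − p.
The resulting 13×21 matrix has rank 11, and its Smith normal form has invariant factors (1,1,1,1,1,1,1,1,1,1,1).

Boundary ∂_2: C_2 → C_1 sends each 2-simplex [p,q,r] to [q,r] − [p,r] + [p,q]. For instance
  ∂[P,R,X] = [R,X] − [P,X] + [P,R],
  ∂[P,R,A'] = [R,A'] − [P,A'] + [P,R].
As a 21×8 matrix over Z this has rank 7, with invariant factors (1,1,1,1,1,1,1).

From H_k ≅ ker(∂_k) / im(∂_{k+1}) we obtain:

  H_0: rank C_0 − rank ∂_1 = 13 − 11 = 2, and the invariant factors of ∂_1 are all 1, so H_0 ≅ Z^2.
  H_1: rank ker ∂_1 − rank ∂_2 = (21 − 11) − 7 = 3, and the invariant factors of ∂_2 are all 1, so H_1 ≅ Z^3.
  H_2: rank ker ∂_2 − rank ∂_3 = (8 − 7) − 0 = 1, and there is no ∂_3, so H_2 ≅ Z.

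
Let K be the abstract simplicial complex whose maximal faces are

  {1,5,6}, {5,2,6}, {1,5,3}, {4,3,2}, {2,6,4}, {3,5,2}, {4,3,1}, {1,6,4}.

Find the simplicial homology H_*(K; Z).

H_0 = Z,  H_1 = 0,  H_2 = Z.

We work with the vertex ordering 1 < 2 < 3 < 4 < 5 < 6. The simplices of K, each written with vertices in increasing order, are:

  0-simplices (6): [1], [2], [3], [4], [5], [6]
  1-simplices (12): [1,3], [1,4], [1,5], [1,6], [2,3], [2,4], [2,5], [2,6], [3,4], [3,5], [4,6], [5,6]
  2-simplices (8): [1,3,4], [1,3,5], [1,4,6], [1,5,6], [2,3,4], [2,3,5], [2,4,6], [2,5,6]

giving chain groups C_0 ≅ Z^6, C_1 ≅ Z^12, C_2 ≅ Z^8.

∂_1: C_1 → C_0 maps an edge to its endpoints' difference, ∂[p,q] = q − p.
This gives a 6×12 integer matrix of rank 5; reducing to Smith normal form yields diagonal entries (1,1,1,1,1).

The boundary map ∂_2: C_2 → C_1 acts by ∂[p,q,r] = [q,r] − [p,r] + [p,q]. For instance
  ∂[2,5,6] = [5,6] − [2,6] + [2,5],
  ∂[1,4,6] = [4,6] − [1,6] + [1,4].
This gives a 12×8 integer matrix of rank 7; reducing to Smith normal form yields diagonal entries (1,1,1,1,1,1,1).

Now H_k = ker ∂_k / im ∂_{k+1}, so:

  H_0: rank C_0 − rank ∂_1 = 6 − 5 = 1, and the invariant factors of ∂_1 are all 1, so H_0 ≅ Z.
  H_1: rank ker ∂_1 − rank ∂_2 = (12 − 5) − 7 = 0, and the invariant factors of ∂_2 are all 1, so H_1 ≅ 0.
  H_2: rank ker ∂_2 − rank ∂_3 = (8 − 7) − 0 = 1, and there is no ∂_3, so H_2 ≅ Z.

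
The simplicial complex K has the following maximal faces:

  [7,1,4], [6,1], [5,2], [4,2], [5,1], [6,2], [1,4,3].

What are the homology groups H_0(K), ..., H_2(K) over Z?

We work with the vertex ordering 1 < 2 < 3 < 4 < 5 < 6 < 7. The simplices of K, each written with vertices in increasing order, are:

  0-simplices (7): [1], [2], [3], [4], [5], [6], [7]
  1-simplices (10): [1,3], [1,4], [1,5], [1,6], [1,7], [2,4], [2,5], [2,6], [3,4], [4,7]
  2-simplices (2): [1,3,4], [1,4,7]

Hence C_0 ≅ Z^7, C_1 ≅ Z^10, C_2 ≅ Z^2.

Boundary ∂_1: C_1 → C_0 is given by ∂[p,q] = [q] − [p]. For instance
  ∂[2,4] = [4] − [2].
The 7×10 boundary matrix has rank 6 and Smith normal form diag(1,1,1,1,1,1).

∂_2: C_2 → C_1 acts by ∂[p,q,r] = [q,r] − [p,r] + [p,q]. For instance
  ∂[1,4,7] = [4,7] − [1,7] + [1,4],
  ∂[1,3,4] = [3,4] − [1,4] + [1,3].
This gives a 10×2 integer matrix of rank 2; reducing to Smith normal form yields diagonal entries (1,1).

Computing H_k = (kernel of ∂_k) / (image of ∂_{k+1}):

  H_0: rank C_0 − rank ∂_1 = 7 − 6 = 1, and the invariant factors of ∂_1 are all 1, so H_0 = Z.
  H_1: rank ker ∂_1 − rank ∂_2 = (10 − 6) − 2 = 2, and the invariant factors of ∂_2 are all 1, so H_1 = Z^2.
  H_2: rank ker ∂_2 − rank ∂_3 = (2 − 2) − 0 = 0, and there is no ∂_3, so H_2 = 0.

H_0 ≅ Z,  H_1 ≅ Z^2,  H_2 = 0.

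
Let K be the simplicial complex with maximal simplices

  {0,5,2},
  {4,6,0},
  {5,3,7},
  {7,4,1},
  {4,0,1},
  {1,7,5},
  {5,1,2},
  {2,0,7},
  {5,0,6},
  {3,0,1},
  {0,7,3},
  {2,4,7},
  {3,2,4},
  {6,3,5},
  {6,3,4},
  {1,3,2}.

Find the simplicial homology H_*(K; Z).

H_0 ≅ Z,  H_1 ≅ Z^2,  H_2 ≅ Z.

Take the total order 0 < 1 < 2 < 3 < 4 < 5 < 6 < 7 on the vertex set. Then K (dimension 2) consists of the simplices:

  0-simplices (8): [0], [1], [2], [3], [4], [5], [6], [7]
  1-simplices (24): (24 of them)
  2-simplices (16): [0,1,3], [0,1,4], [0,2,5], [0,2,7], [0,3,7], [0,4,6], [0,5,6], [1,2,3], [1,2,5], [1,4,7], [1,5,7], [2,3,4], [2,4,7], [3,4,6], [3,5,6], [3,5,7]

giving chain groups C_0 ≅ Z^8, C_1 ≅ Z^24, C_2 ≅ Z^16.

Boundary ∂_1: C_1 → C_0 maps an edge to its endpoints' difference, ∂[p,q] = q − p. For instance
  ∂[3,6] = [6] − [3].
The resulting 8×24 matrix has rank 7, and its Smith normal form has invariant factors (1,1,1,1,1,1,1).

Boundary ∂_2: C_2 → C_1 acts by ∂[p,q,r] = [q,r] − [p,r] + [p,q]. For instance
  ∂[0,5,6] = [5,6] − [0,6] + [0,5],
  ∂[0,2,5] = [2,5] − [0,5] + [0,2].
The resulting 24×16 matrix has rank 15, and its Smith normal form has invariant factors (1,1,1,1,1,1,1,1,1,1,1,1,1,1,1).

Now H_k = ker ∂_k / im ∂_{k+1}, so:

  H_0: rank C_0 − rank ∂_1 = 8 − 7 = 1, and the invariant factors of ∂_1 are all 1, so H_0 ≅ Z.
  H_1: rank ker ∂_1 − rank ∂_2 = (24 − 7) − 15 = 2, and the invariant factors of ∂_2 are all 1, so H_1 ≅ Z^2.
  H_2: rank ker ∂_2 − rank ∂_3 = (16 − 15) − 0 = 1, and there is no ∂_3, so H_2 ≅ Z.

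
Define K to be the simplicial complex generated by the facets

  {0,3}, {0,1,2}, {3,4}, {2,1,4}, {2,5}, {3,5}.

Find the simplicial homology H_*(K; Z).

We work with the vertex ordering 0 < 1 < 2 < 3 < 4 < 5. The simplices of K, each written with vertices in increasing order, are:

  0-simplices (6): [0], [1], [2], [3], [4], [5]
  1-simplices (9): [0,1], [0,2], [0,3], [1,2], [1,4], [2,4], [2,5], [3,4], [3,5]
  2-simplices (2): [0,1,2], [1,2,4]

so the chain groups are C_0 ≅ Z^6, C_1 ≅ Z^9, C_2 ≅ Z^2.

The boundary map ∂_1: C_1 → C_0 is given by ∂[p,q] = [q] − [p]. For instance
  ∂[1,4] = [4] − [1].
The resulting 6×9 matrix has rank 5, and its Smith normal form has invariant factors (1,1,1,1,1).

The boundary map ∂_2: C_2 → C_1 acts by ∂[p,q,r] = [q,r] − [p,r] + [p,q]. For instance
  ∂[1,2,4] = [2,4] − [1,4] + [1,2],
  ∂[0,1,2] = [1,2] − [0,2] + [0,1].
As a 9×2 matrix over Z this has rank 2, with invariant factors (1,1).

Computing H_k = (kernel of ∂_k) / (image of ∂_{k+1}):

  H_0: rank C_0 − rank ∂_1 = 6 − 5 = 1, and the invariant factors of ∂_1 are all 1, so H_0 ≅ Z.
  H_1: rank ker ∂_1 − rank ∂_2 = (9 − 5) − 2 = 2, and the invariant factors of ∂_2 are all 1, so H_1 ≅ Z^2.
  H_2: rank ker ∂_2 − rank ∂_3 = (2 − 2) − 0 = 0, and there is no ∂_3, so H_2 ≅ 0.

H_0 ≅ Z,  H_1 ≅ Z^2,  H_2 = 0.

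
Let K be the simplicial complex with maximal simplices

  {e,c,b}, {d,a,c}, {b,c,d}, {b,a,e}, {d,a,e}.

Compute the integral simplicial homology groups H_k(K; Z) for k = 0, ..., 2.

Order the vertices as a < b < c < d < e. Listing each simplex with vertices in this order, K has dimension 2 with simplices:

  0-simplices (5): a, b, c, d, e
  1-simplices (10): ab, ac, ad, ae, bc, bd, be, cd, ce, de
  2-simplices (5): abe, acd, ade, bcd, bce

giving chain groups C_0 ≅ Z^5, C_1 ≅ Z^10, C_2 ≅ Z^5.

Boundary ∂_1: C_1 → C_0 sends each edge [p,q] (with p < q) to q − p.
The resulting 5×10 matrix has rank 4, and its Smith normal form has invariant factors (1,1,1,1).

∂_2: C_2 → C_1 sends each 2-simplex [p,q,r] to [q,r] − [p,r] + [p,q]. For instance
  ∂abe = be − ae + ab,
  ∂bcd = cd − bd + bc.
The 10×5 boundary matrix has rank 5 and Smith normal form diag(1,1,1,1,1).

Reading off H_k = ker ∂_k / im ∂_{k+1}:

  H_0: rank C_0 − rank ∂_1 = 5 − 4 = 1, and the invariant factors of ∂_1 are all 1, so H_0 ≅ Z.
  H_1: rank ker ∂_1 − rank ∂_2 = (10 − 4) − 5 = 1, and the invariant factors of ∂_2 are all 1, so H_1 ≅ Z.
  H_2: rank ker ∂_2 − rank ∂_3 = (5 − 5) − 0 = 0, and there is no ∂_3, so H_2 ≅ 0.

(K is a triangulation of the Möbius band.)

H_0 = Z,  H_1 = Z,  H_2 = 0.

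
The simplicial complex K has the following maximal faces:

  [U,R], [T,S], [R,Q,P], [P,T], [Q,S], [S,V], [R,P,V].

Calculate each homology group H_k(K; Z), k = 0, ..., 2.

H_0 = Z,  H_1 = Z^2,  H_2 = 0.

Take the total order P < Q < R < S < T < U < V on the vertex set. Then K (dimension 2) consists of the simplices:

  0-simplices (7): P, Q, R, S, T, U, V
  1-simplices (10): PQ, PR, PT, PV, QR, QS, RU, RV, ST, SV
  2-simplices (2): PQR, PRV

so the chain groups are C_0 ≅ Z^7, C_1 ≅ Z^10, C_2 ≅ Z^2.

Boundary ∂_1: C_1 → C_0 maps an edge to its endpoints' difference, ∂[p,q] = q − p. For instance
  ∂RV = V − R.
The resulting 7×10 matrix has rank 6, and its Smith normal form has invariant factors (1,1,1,1,1,1).

Boundary ∂_2: C_2 → C_1 maps a triangle to the signed sum of its edges. For instance
  ∂PRV = RV − PV + PR,
  ∂PQR = QR − PR + PQ.
As a 10×2 matrix over Z this has rank 2, with invariant factors (1,1).

Computing H_k = (kernel of ∂_k) / (image of ∂_{k+1}):

  H_0: rank C_0 − rank ∂_1 = 7 − 6 = 1, and the invariant factors of ∂_1 are all 1, so H_0 = Z.
  H_1: rank ker ∂_1 − rank ∂_2 = (10 − 6) − 2 = 2, and the invariant factors of ∂_2 are all 1, so H_1 = Z^2.
  H_2: rank ker ∂_2 − rank ∂_3 = (2 − 2) − 0 = 0, and there is no ∂_3, so H_2 = 0.

As a check, the Euler characteristic is 7 − 10 + 2 = -1, which agrees with 1 − 2 + 0 = -1.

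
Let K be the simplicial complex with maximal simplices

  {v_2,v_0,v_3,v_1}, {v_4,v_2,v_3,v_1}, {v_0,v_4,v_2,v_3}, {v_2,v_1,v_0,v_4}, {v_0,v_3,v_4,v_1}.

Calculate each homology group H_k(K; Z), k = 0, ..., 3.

H_0 ≅ Z,  H_1 = 0,  H_2 = 0,  H_3 ≅ Z.

Order the vertices as v_0 < v_1 < v_2 < v_3 < v_4. Listing each simplex with vertices in this order, K has dimension 3 with simplices:

  0-simplices (5): [v_0], [v_1], [v_2], [v_3], [v_4]
  1-simplices (10): [v_0,v_1], [v_0,v_2], [v_0,v_3], [v_0,v_4], [v_1,v_2], [v_1,v_3], [v_1,v_4], [v_2,v_3], [v_2,v_4], [v_3,v_4]
  2-simplices (10): [v_0,v_1,v_2], [v_0,v_1,v_3], [v_0,v_1,v_4], [v_0,v_2,v_3], [v_0,v_2,v_4], [v_0,v_3,v_4], [v_1,v_2,v_3], [v_1,v_2,v_4], [v_1,v_3,v_4], [v_2,v_3,v_4]
  3-simplices (5): [v_0,v_1,v_2,v_3], [v_0,v_1,v_2,v_4], [v_0,v_1,v_3,v_4], [v_0,v_2,v_3,v_4], [v_1,v_2,v_3,v_4]

Hence C_0 ≅ Z^5, C_1 ≅ Z^10, C_2 ≅ Z^10, C_3 ≅ Z^5.

∂_1: C_1 → C_0 sends each edge [p,q] (with p < q) to q − p.
This gives a 5×10 integer matrix of rank 4; reducing to Smith normal form yields diagonal entries (1,1,1,1).

Boundary ∂_2: C_2 → C_1 sends each 2-simplex [p,q,r] to [q,r] − [p,r] + [p,q]. For instance
  ∂[v_0,v_3,v_4] = [v_3,v_4] − [v_0,v_4] + [v_0,v_3],
  ∂[v_0,v_2,v_4] = [v_2,v_4] − [v_0,v_4] + [v_0,v_2].
As a 10×10 matrix over Z this has rank 6, with invariant factors (1,1,1,1,1,1).

∂_3: C_3 → C_2 sends each 3-simplex σ to the alternating sum Σ_i (−1)^i (σ with its i-th vertex removed). For instance
  ∂[v_1,v_2,v_3,v_4] = [v_2,v_3,v_4] − [v_1,v_3,v_4] + [v_1,v_2,v_4] − [v_1,v_2,v_3],
  ∂[v_0,v_1,v_2,v_3] = [v_1,v_2,v_3] − [v_0,v_2,v_3] + [v_0,v_1,v_3] − [v_0,v_1,v_2].
The resulting 10×5 matrix has rank 4, and its Smith normal form has invariant factors (1,1,1,1).

Computing H_k = (kernel of ∂_k) / (image of ∂_{k+1}):

  H_0: rank C_0 − rank ∂_1 = 5 − 4 = 1, and the invariant factors of ∂_1 are all 1, so H_0 = Z.
  H_1: rank ker ∂_1 − rank ∂_2 = (10 − 4) − 6 = 0, and the invariant factors of ∂_2 are all 1, so H_1 = 0.
  H_2: rank ker ∂_2 − rank ∂_3 = (10 − 6) − 4 = 0, and the invariant factors of ∂_3 are all 1, so H_2 = 0.
  H_3: rank ker ∂_3 − rank ∂_4 = (5 − 4) − 0 = 1, and there is no ∂_4, so H_3 = Z.

As a check, the Euler characteristic is 5 − 10 + 10 − 5 = 0, which agrees with 1 − 0 + 0 − 1 = 0.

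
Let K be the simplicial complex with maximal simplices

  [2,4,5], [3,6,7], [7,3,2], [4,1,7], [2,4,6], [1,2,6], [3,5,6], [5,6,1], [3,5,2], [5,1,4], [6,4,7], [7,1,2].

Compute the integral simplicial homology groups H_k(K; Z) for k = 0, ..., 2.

We work with the vertex ordering 1 < 2 < 3 < 4 < 5 < 6 < 7. The simplices of K, each written with vertices in increasing order, are:

  0-simplices (7): [1], [2], [3], [4], [5], [6], [7]
  1-simplices (18): [1,2], [1,4], [1,5], [1,6], [1,7], [2,3], [2,4], [2,5], [2,6], [2,7], [3,5], [3,6], [3,7], [4,5], [4,6], [4,7], [5,6], [6,7]
  2-simplices (12): [1,2,6], [1,2,7], [1,4,5], [1,4,7], [1,5,6], [2,3,5], [2,3,7], [2,4,5], [2,4,6], [3,5,6], [3,6,7], [4,6,7]

so the chain groups are C_0 ≅ Z^7, C_1 ≅ Z^18, C_2 ≅ Z^12.

Boundary ∂_1: C_1 → C_0 sends each edge [p,q] (with p < q) to q − p. For instance
  ∂[3,6] = [6] − [3].
The 7×18 boundary matrix has rank 6 and Smith normal form diag(1,1,1,1,1,1).

Boundary ∂_2: C_2 → C_1 maps a triangle to the signed sum of its edges. For instance
  ∂[1,4,7] = [4,7] − [1,7] + [1,4],
  ∂[2,4,6] = [4,6] − [2,6] + [2,4].
This gives a 18×12 integer matrix of rank 12; reducing to Smith normal form yields diagonal entries (1,1,1,1,1,1,1,1,1,1,1,2).

Computing H_k = (kernel of ∂_k) / (image of ∂_{k+1}):

  H_0: rank C_0 − rank ∂_1 = 7 − 6 = 1, and the invariant factors of ∂_1 are all 1, so H_0 = Z.
  H_1: rank ker ∂_1 − rank ∂_2 = (18 − 6) − 12 = 0, and ∂_2 has invariant factor 2 > 1, so H_1 = Z/2.
  H_2: rank ker ∂_2 − rank ∂_3 = (12 − 12) − 0 = 0, and there is no ∂_3, so H_2 = 0.

As a check, the Euler characteristic is 7 − 18 + 12 = 1, which agrees with 1 − 0 + 0 = 1.
(K is a triangulation of the real projective plane RP^2.)

H_0 ≅ Z,  H_1 ≅ Z/2,  H_2 = 0.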